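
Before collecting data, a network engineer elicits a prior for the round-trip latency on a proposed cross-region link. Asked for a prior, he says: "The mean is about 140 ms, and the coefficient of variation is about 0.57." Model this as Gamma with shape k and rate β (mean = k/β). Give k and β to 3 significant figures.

k ≈ 3.08, β ≈ 0.022

For Gamma(k, rate β): mean = k/β, variance = k/β², so CV = 1/√k.
CV = 0.57, hence k = 1/CV² = 3.08.
Then β = k/mean = 3.08/140 = 0.022.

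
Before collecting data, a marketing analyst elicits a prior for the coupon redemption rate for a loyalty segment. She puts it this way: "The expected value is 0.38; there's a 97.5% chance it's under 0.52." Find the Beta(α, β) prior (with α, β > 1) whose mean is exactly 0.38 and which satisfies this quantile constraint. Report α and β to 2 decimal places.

With mean 0.38 fixed, write α = 0.38s, β = 0.62s where s = α+β.
Need P(θ < 0.52) = 0.975 under Beta(0.38s, 0.62s). Normal approximation: (q−m)/√(m(1−m)/s) ≈ z_{0.975} = 1.96, so s ≈ 0.38·0.62·(1.96)²/(0.52−0.38)² = 46.2.
At s = 46.2: P(θ<0.52) ≈ 0.973. Adjusting to match 0.975 gives s ≈ 47.97.
So α = 0.38·47.97 ≈ 18.23, β = 0.62·47.97 ≈ 29.74.

α ≈ 18.23, β ≈ 29.74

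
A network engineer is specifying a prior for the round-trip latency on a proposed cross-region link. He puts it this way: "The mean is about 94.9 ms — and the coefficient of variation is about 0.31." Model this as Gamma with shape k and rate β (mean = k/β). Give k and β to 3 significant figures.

k ≈ 10.4, β ≈ 0.11

For Gamma(k, rate β): mean = k/β, variance = k/β², so CV = 1/√k.
CV = 0.31, hence k = 1/CV² = 10.4.
Then β = k/mean = 10.4/94.9 = 0.11.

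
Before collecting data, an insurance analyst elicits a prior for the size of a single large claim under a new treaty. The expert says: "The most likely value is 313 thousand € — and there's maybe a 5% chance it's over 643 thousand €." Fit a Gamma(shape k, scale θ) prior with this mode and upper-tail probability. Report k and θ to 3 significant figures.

Gamma(k,θ) with k>1 has mode (k−1)θ, so θ = 313/(k−1).
Need P(X < 643) = 0.95 with θ tied to k this way. Start at k = 2, θ = 313: P(X<643) ≈ 0.608.
Too low — raise k to concentrate. Iterating converges to k ≈ 6.34.
Then θ = 313/(6.34−1) ≈ 58.6.

k ≈ 6.34, θ ≈ 58.6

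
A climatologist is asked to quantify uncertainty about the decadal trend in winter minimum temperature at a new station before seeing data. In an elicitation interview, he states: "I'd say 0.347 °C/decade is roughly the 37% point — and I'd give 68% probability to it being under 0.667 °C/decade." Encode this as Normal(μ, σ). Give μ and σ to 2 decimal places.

μ = 0.48, σ = 0.40

For Normal(μ,σ), the p-quantile is μ + z_p·σ. Here z_{0.37} = -0.3319, z_{0.68} = 0.4677.
So 0.347 = μ − 0.3319σ and 0.667 = μ + 0.4677σ.
Subtracting: σ = (0.667 − 0.347)/(0.4677 − (-0.3319)) = 0.40.
Then μ = 0.347 − (-0.3319)·0.40 = 0.48.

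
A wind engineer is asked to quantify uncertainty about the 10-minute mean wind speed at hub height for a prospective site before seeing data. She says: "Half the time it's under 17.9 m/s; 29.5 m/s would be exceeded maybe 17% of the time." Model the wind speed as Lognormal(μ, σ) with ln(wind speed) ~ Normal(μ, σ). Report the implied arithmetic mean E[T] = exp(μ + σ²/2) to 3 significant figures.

E[T] ≈ 20.5 m/s

If T ~ Lognormal(μ,σ) then ln T ~ Normal(μ,σ), so the p-quantile of ln T is μ + z_p·σ.
ln(17.9) = 2.885 and ln(29.5) = 3.384; z_{0.5} = 0, z_{0.83} = 0.9542.
σ = (3.384 − 2.885)/(0.9542 − (0)) = 0.524.
μ = 2.885 − (0)·0.524 = 2.885.
E[T] = exp(μ + σ²/2) = exp(2.885 + 0.1371) = 20.5 m/s.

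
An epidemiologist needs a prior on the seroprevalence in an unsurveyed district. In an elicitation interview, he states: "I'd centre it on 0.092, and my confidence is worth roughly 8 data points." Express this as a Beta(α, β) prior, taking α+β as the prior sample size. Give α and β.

Under the effective-sample-size interpretation, Beta(α, β) has prior mean α/(α+β) and prior sample size α+β.
So α+β = 8 and α/(α+β) = 0.092, giving α = 0.092·8 = 0.736 and β = 8 − 0.736 = 7.264.

α = 0.736, β = 7.264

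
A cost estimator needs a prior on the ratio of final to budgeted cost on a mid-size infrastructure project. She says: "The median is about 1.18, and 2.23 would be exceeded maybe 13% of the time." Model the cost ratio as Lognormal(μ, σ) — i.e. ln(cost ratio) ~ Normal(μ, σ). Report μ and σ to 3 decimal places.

If T ~ Lognormal(μ,σ) then ln T ~ Normal(μ,σ), so the p-quantile of ln T is μ + z_p·σ.
ln(1.18) = 0.1655 and ln(2.23) = 0.802; z_{0.5} = 0, z_{0.87} = 1.126.
σ = (0.802 − 0.1655)/(1.126 − (0)) = 0.565.
μ = 0.1655 − (0)·0.565 = 0.166.

μ ≈ 0.166, σ ≈ 0.565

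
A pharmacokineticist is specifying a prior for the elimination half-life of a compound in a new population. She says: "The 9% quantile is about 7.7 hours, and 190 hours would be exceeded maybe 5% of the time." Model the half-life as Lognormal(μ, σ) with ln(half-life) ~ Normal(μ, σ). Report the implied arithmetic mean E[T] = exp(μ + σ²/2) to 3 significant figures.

If T ~ Lognormal(μ,σ) then ln T ~ Normal(μ,σ), so the p-quantile of ln T is μ + z_p·σ.
ln(7.7) = 2.041 and ln(190) = 5.247; z_{0.09} = -1.341, z_{0.95} = 1.645.
σ = (5.247 − 2.041)/(1.645 − (-1.341)) = 1.074.
μ = 2.041 − (-1.341)·1.074 = 3.481.
E[T] = exp(μ + σ²/2) = exp(3.481 + 0.5765) = 57.8 hours.

E[T] ≈ 57.8 hours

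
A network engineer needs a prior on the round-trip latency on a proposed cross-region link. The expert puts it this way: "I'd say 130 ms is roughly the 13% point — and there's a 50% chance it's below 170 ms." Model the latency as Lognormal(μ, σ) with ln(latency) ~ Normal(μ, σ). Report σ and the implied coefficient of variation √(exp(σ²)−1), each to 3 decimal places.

If T ~ Lognormal(μ,σ) then ln T ~ Normal(μ,σ), so the p-quantile of ln T is μ + z_p·σ.
ln(130) = 4.868 and ln(170) = 5.136; z_{0.13} = -1.126, z_{0.5} = 0.
σ = (5.136 − 4.868)/(0 − (-1.126)) = 0.238.
μ = 4.868 − (-1.126)·0.238 = 5.136.
CV = √(exp(σ²)−1) = √(exp(0.0567)−1) = 0.242.

σ ≈ 0.238, CV ≈ 0.242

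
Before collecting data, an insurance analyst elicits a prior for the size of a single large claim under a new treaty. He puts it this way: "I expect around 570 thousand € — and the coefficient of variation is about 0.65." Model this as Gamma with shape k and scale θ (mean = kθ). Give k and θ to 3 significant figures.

k ≈ 2.37, θ ≈ 241

For Gamma(k, scale θ): mean = kθ, variance = kθ², so CV = 1/√k.
CV = 0.65, hence k = 1/CV² = 2.37.
Then θ = mean/k = 570/2.37 = 241.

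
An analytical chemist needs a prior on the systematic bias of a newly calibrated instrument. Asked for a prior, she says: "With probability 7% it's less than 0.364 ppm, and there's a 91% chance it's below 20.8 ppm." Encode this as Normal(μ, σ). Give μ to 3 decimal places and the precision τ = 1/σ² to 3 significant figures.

For Normal(μ,σ), the p-quantile is μ + z_p·σ. Here z_{0.07} = -1.476, z_{0.91} = 1.341.
So 0.364 = μ − 1.476σ and 20.8 = μ + 1.341σ.
Subtracting: σ = (20.8 − 0.364)/(1.341 − (-1.476)) = 7.256.
Then μ = 0.364 − (-1.476)·7.256 = 11.072.
Precision τ = 1/σ² = 1/7.256² = 0.019.

μ = 11.072, τ = 0.019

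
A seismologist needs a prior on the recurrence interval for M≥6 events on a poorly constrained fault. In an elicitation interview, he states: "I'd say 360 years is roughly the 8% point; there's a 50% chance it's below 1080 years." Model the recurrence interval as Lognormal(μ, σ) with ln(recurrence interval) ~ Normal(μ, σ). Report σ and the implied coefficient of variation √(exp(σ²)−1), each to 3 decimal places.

σ ≈ 0.782, CV ≈ 0.918

If T ~ Lognormal(μ,σ) then ln T ~ Normal(μ,σ), so the p-quantile of ln T is μ + z_p·σ.
ln(360) = 5.886 and ln(1080) = 6.985; z_{0.08} = -1.405, z_{0.5} = 0.
σ = (6.985 − 5.886)/(0 − (-1.405)) = 0.782.
μ = 5.886 − (-1.405)·0.782 = 6.985.
CV = √(exp(σ²)−1) = √(exp(0.6114)−1) = 0.918.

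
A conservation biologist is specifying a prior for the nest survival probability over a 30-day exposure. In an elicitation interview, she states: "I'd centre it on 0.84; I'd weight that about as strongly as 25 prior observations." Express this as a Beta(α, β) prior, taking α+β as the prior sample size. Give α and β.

α = 21, β = 4

Under the effective-sample-size interpretation, Beta(α, β) has prior mean α/(α+β) and prior sample size α+β.
So α+β = 25 and α/(α+β) = 0.84, giving α = 0.84·25 = 21 and β = 25 − 21 = 4.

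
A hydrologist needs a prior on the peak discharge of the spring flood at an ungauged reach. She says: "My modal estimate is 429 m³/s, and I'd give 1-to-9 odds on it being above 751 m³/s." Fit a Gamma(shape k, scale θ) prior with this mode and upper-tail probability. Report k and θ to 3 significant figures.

k ≈ 7.06, θ ≈ 70.8

Gamma(k,θ) with k>1 has mode (k−1)θ, so θ = 429/(k−1).
Need P(X < 751) = 0.9 with θ tied to k this way. Start at k = 2, θ = 429: P(X<751) ≈ 0.522.
Too low — raise k to concentrate. Iterating converges to k ≈ 7.06.
Then θ = 429/(7.06−1) ≈ 70.8.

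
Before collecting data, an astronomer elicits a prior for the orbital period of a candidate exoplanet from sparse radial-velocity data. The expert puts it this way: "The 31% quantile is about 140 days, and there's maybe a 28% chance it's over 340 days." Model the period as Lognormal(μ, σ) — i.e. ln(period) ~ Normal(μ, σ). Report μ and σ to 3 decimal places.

If T ~ Lognormal(μ,σ) then ln T ~ Normal(μ,σ), so the p-quantile of ln T is μ + z_p·σ.
ln(140) = 4.942 and ln(340) = 5.829; z_{0.31} = -0.4959, z_{0.72} = 0.5828.
σ = (5.829 − 4.942)/(0.5828 − (-0.4959)) = 0.823.
μ = 4.942 − (-0.4959)·0.823 = 5.350.

μ ≈ 5.350, σ ≈ 0.823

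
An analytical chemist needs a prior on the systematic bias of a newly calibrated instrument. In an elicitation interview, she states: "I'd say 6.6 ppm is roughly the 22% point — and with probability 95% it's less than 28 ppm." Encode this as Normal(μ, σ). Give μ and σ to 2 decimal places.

μ = 13.44, σ = 8.85

The p-quantile of Normal(μ,σ) is μ + z_p·σ, with z_{0.22} = -0.7722 and z_{0.95} = 1.645.
Eliminate σ: μ = (z₂·x₁ − z₁·x₂)/(z₂ − z₁) = (1.645·6.6 − (-0.7722)·28)/2.417 = 13.44.
Then σ = (x₂ − x₁)/(z₂ − z₁) = (28 − 6.6)/2.417 = 8.85.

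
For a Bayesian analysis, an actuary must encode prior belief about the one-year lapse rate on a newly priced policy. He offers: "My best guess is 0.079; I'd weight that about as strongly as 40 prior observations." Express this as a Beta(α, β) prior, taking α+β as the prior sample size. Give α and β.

Under the effective-sample-size interpretation, Beta(α, β) has prior mean α/(α+β) and prior sample size α+β.
So α+β = 40 and α/(α+β) = 0.079, giving α = 0.079·40 = 3.16 and β = 40 − 3.16 = 36.84.

α = 3.16, β = 36.84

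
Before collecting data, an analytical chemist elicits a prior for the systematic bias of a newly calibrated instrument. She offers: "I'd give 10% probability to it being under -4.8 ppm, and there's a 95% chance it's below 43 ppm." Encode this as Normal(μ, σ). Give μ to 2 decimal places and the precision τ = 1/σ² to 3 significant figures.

The p-quantile of Normal(μ,σ) is μ + z_p·σ, with z_{0.1} = -1.282 and z_{0.95} = 1.645.
Eliminate σ: μ = (z₂·x₁ − z₁·x₂)/(z₂ − z₁) = (1.645·-4.8 − (-1.282)·43)/2.926 = 16.13.
Then σ = (x₂ − x₁)/(z₂ − z₁) = (43 − -4.8)/2.926 = 16.33.
Precision τ = 1/σ² = 1/16.33² = 0.00375.

μ = 16.13, τ = 0.00375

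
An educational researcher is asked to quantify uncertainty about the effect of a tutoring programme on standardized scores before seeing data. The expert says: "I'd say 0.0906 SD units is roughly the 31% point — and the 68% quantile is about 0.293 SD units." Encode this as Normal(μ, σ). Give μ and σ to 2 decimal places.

The p-quantile of Normal(μ,σ) is μ + z_p·σ, with z_{0.31} = -0.4959 and z_{0.68} = 0.4677.
Eliminate σ: μ = (z₂·x₁ − z₁·x₂)/(z₂ − z₁) = (0.4677·0.0906 − (-0.4959)·0.293)/0.9635 = 0.19.
Then σ = (x₂ − x₁)/(z₂ − z₁) = (0.293 − 0.0906)/0.9635 = 0.21.

μ = 0.19, σ = 0.21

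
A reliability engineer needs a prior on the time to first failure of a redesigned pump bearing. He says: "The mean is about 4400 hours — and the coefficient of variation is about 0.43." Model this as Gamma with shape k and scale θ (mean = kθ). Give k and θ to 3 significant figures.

k ≈ 5.41, θ ≈ 814

For Gamma(k, scale θ): mean = kθ, variance = kθ², so CV = 1/√k.
CV = 0.43, hence k = 1/CV² = 5.41.
Then θ = mean/k = 4400/5.41 = 814.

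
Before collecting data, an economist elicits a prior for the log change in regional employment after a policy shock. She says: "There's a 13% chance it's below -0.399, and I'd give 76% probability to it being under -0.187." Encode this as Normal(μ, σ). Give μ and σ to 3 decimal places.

μ = -0.269, σ = 0.116

The p-quantile of Normal(μ,σ) is μ + z_p·σ, with z_{0.13} = -1.126 and z_{0.76} = 0.7063.
Eliminate σ: μ = (z₂·x₁ − z₁·x₂)/(z₂ − z₁) = (0.7063·-0.399 − (-1.126)·-0.187)/1.833 = -0.269.
Then σ = (x₂ − x₁)/(z₂ − z₁) = (-0.187 − -0.399)/1.833 = 0.116.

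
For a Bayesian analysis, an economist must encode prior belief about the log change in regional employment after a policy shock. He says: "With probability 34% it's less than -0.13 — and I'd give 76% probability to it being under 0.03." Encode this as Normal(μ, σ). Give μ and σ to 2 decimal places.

μ = -0.07, σ = 0.14

The p-quantile of Normal(μ,σ) is μ + z_p·σ, with z_{0.34} = -0.4125 and z_{0.76} = 0.7063.
Eliminate σ: μ = (z₂·x₁ − z₁·x₂)/(z₂ − z₁) = (0.7063·-0.13 − (-0.4125)·0.03)/1.119 = -0.07.
Then σ = (x₂ − x₁)/(z₂ − z₁) = (0.03 − -0.13)/1.119 = 0.14.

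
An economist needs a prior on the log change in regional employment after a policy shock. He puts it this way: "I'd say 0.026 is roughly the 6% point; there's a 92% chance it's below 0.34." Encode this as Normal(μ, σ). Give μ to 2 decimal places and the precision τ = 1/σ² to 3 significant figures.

The p-quantile of Normal(μ,σ) is μ + z_p·σ, with z_{0.06} = -1.555 and z_{0.92} = 1.405.
Eliminate σ: μ = (z₂·x₁ − z₁·x₂)/(z₂ − z₁) = (1.405·0.026 − (-1.555)·0.34)/2.96 = 0.19.
Then σ = (x₂ − x₁)/(z₂ − z₁) = (0.34 − 0.026)/2.96 = 0.11.
Precision τ = 1/σ² = 1/0.1061² = 88.9.

μ = 0.19, τ = 88.9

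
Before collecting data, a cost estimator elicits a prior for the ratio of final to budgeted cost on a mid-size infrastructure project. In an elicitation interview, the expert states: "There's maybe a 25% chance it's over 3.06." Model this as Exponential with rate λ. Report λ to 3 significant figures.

P(T > 3.06) = e^(−λ·3.06) = 0.25, so λ = −ln(0.25)/3.06 = 0.453.

λ ≈ 0.453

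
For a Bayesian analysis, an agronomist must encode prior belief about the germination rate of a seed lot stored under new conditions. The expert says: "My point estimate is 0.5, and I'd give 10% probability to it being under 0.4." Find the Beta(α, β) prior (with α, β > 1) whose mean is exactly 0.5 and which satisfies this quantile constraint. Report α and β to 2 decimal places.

With mean 0.5 fixed, write α = 0.5s, β = 0.5s where s = α+β.
Need P(θ < 0.4) = 0.1 under Beta(0.5s, 0.5s). Normal approximation: (q−m)/√(m(1−m)/s) ≈ z_{0.1} = -1.28, so s ≈ 0.5·0.5·(-1.28)²/(0.4−0.5)² = 41.1.
At s = 41.1: P(θ<0.4) ≈ 0.099. Adjusting to match 0.1 gives s ≈ 40.73.
So α = 0.5·40.73 ≈ 20.36, β = 0.5·40.73 ≈ 20.36.

α ≈ 20.36, β ≈ 20.36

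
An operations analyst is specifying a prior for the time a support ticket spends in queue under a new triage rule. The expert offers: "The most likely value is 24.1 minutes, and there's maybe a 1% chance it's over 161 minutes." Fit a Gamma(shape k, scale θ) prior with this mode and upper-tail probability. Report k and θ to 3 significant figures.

k ≈ 1.99, θ ≈ 24.3

Gamma(k,θ) with k>1 has mode (k−1)θ, so θ = 24.1/(k−1).
Need P(X < 161) = 0.99 with θ tied to k this way. Start at k = 2, θ = 24.1: P(X<161) ≈ 0.990.
Too high — lower k to spread out. Iterating converges to k ≈ 1.99.
Then θ = 24.1/(1.99−1) ≈ 24.3.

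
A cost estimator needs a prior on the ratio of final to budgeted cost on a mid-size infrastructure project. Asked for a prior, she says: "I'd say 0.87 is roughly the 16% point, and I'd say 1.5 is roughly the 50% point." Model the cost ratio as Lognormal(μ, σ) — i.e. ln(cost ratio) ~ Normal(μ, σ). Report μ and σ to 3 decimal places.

μ ≈ 0.405, σ ≈ 0.548

If T ~ Lognormal(μ,σ) then ln T ~ Normal(μ,σ), so the p-quantile of ln T is μ + z_p·σ.
ln(0.87) = -0.1393 and ln(1.5) = 0.4055; z_{0.16} = -0.9945, z_{0.5} = 0.
σ = (0.4055 − -0.1393)/(0 − (-0.9945)) = 0.548.
μ = -0.1393 − (-0.9945)·0.548 = 0.405.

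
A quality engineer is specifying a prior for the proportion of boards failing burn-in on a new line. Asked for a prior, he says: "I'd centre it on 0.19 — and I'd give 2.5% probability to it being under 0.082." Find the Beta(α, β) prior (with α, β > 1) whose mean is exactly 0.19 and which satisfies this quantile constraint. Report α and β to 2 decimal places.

α ≈ 6.95, β ≈ 29.62

With mean 0.19 fixed, write α = 0.19s, β = 0.81s where s = α+β.
Need P(θ < 0.082) = 0.025 under Beta(0.19s, 0.81s). Normal approximation: (q−m)/√(m(1−m)/s) ≈ z_{0.025} = -1.96, so s ≈ 0.19·0.81·(-1.96)²/(0.082−0.19)² = 50.7.
At s = 50.7: P(θ<0.082) ≈ 0.010. Adjusting to match 0.025 gives s ≈ 36.57.
So α = 0.19·36.57 ≈ 6.95, β = 0.81·36.57 ≈ 29.62.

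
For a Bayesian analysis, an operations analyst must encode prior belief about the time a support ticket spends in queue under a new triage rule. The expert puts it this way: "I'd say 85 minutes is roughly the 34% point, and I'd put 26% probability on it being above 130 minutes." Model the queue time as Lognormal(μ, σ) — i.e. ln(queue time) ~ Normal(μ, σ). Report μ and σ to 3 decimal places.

μ ≈ 4.609, σ ≈ 0.402

If T ~ Lognormal(μ,σ) then ln T ~ Normal(μ,σ), so the p-quantile of ln T is μ + z_p·σ.
ln(85) = 4.443 and ln(130) = 4.868; z_{0.34} = -0.4125, z_{0.74} = 0.6433.
σ = (4.868 − 4.443)/(0.6433 − (-0.4125)) = 0.402.
μ = 4.443 − (-0.4125)·0.402 = 4.609.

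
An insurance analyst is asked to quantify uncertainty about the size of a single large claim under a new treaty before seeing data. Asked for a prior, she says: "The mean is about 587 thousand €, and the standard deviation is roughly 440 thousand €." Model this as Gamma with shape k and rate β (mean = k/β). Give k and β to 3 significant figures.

For Gamma(k, rate β): mean = k/β, variance = k/β², so CV = 1/√k.
CV = SD/mean = 440/587 = 0.7496, hence k = 1/CV² = 1.78.
Then β = k/mean = 1.78/587 = 0.00303.

k ≈ 1.78, β ≈ 0.00303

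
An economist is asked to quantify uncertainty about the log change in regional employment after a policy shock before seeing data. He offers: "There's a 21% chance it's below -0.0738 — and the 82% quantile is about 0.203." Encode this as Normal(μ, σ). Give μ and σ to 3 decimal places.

The p-quantile of Normal(μ,σ) is μ + z_p·σ, with z_{0.21} = -0.8064 and z_{0.82} = 0.9154.
Eliminate σ: μ = (z₂·x₁ − z₁·x₂)/(z₂ − z₁) = (0.9154·-0.0738 − (-0.8064)·0.203)/1.722 = 0.056.
Then σ = (x₂ − x₁)/(z₂ − z₁) = (0.203 − -0.0738)/1.722 = 0.161.

μ = 0.056, σ = 0.161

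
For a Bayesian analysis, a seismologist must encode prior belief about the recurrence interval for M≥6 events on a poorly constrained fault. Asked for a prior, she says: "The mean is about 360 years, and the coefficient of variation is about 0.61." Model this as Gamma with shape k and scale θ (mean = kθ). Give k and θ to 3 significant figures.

For Gamma(k, scale θ): mean = kθ, variance = kθ², so CV = 1/√k.
CV = 0.61, hence k = 1/CV² = 2.69.
Then θ = mean/k = 360/2.69 = 134.

k ≈ 2.69, θ ≈ 134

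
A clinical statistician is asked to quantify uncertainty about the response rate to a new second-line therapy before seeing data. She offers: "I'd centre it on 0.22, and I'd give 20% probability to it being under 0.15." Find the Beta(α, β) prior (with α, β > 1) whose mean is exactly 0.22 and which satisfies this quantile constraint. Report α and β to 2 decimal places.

α ≈ 5.66, β ≈ 20.08

With mean 0.22 fixed, write α = 0.22s, β = 0.78s where s = α+β.
Need P(θ < 0.15) = 0.2 under Beta(0.22s, 0.78s). Normal approximation: (q−m)/√(m(1−m)/s) ≈ z_{0.2} = -0.842, so s ≈ 0.22·0.78·(-0.842)²/(0.15−0.22)² = 24.8.
At s = 24.8: P(θ<0.15) ≈ 0.205. Adjusting to match 0.2 gives s ≈ 25.74.
So α = 0.22·25.74 ≈ 5.66, β = 0.78·25.74 ≈ 20.08.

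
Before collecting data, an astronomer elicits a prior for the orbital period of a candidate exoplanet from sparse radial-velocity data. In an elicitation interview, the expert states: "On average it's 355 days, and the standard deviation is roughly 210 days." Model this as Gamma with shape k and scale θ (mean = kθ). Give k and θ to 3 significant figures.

k ≈ 2.86, θ ≈ 124

For Gamma(k, scale θ): mean = kθ, variance = kθ², so CV = 1/√k.
CV = SD/mean = 210/355 = 0.5915, hence k = 1/CV² = 2.86.
Then θ = mean/k = 355/2.86 = 124.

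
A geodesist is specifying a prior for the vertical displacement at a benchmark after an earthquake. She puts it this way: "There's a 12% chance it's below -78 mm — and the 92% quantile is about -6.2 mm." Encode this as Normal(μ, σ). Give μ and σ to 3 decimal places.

The p-quantile of Normal(μ,σ) is μ + z_p·σ, with z_{0.12} = -1.175 and z_{0.92} = 1.405.
Eliminate σ: μ = (z₂·x₁ − z₁·x₂)/(z₂ − z₁) = (1.405·-78 − (-1.175)·-6.2)/2.58 = -45.301.
Then σ = (x₂ − x₁)/(z₂ − z₁) = (-6.2 − -78)/2.58 = 27.829.

μ = -45.301, σ = 27.829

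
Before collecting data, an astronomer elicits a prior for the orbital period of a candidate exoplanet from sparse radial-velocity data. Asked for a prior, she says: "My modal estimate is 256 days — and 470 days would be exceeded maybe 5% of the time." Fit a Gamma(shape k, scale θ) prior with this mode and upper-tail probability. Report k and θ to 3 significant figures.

k ≈ 8.54, θ ≈ 33.9

Gamma(k,θ) with k>1 has mode (k−1)θ, so θ = 256/(k−1).
Need P(X < 470) = 0.95 with θ tied to k this way. Start at k = 2, θ = 256: P(X<470) ≈ 0.548.
Too low — raise k to concentrate. Iterating converges to k ≈ 8.54.
Then θ = 256/(8.54−1) ≈ 33.9.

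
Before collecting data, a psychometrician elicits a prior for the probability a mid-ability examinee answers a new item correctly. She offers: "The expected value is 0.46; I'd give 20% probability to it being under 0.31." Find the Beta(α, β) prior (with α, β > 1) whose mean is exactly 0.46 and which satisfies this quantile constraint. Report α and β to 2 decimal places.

With mean 0.46 fixed, write α = 0.46s, β = 0.54s where s = α+β.
Need P(θ < 0.31) = 0.2 under Beta(0.46s, 0.54s). Normal approximation: (q−m)/√(m(1−m)/s) ≈ z_{0.2} = -0.842, so s ≈ 0.46·0.54·(-0.842)²/(0.31−0.46)² = 7.8.
At s = 7.8: P(θ<0.31) ≈ 0.203. Adjusting to match 0.2 gives s ≈ 8.01.
So α = 0.46·8.01 ≈ 3.69, β = 0.54·8.01 ≈ 4.33.

α ≈ 3.69, β ≈ 4.33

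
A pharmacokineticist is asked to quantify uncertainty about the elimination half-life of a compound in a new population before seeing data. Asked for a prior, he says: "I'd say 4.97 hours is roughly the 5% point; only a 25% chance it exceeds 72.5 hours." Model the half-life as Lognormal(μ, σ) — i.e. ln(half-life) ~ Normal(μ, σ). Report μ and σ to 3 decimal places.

μ ≈ 3.504, σ ≈ 1.156

If T ~ Lognormal(μ,σ) then ln T ~ Normal(μ,σ), so the p-quantile of ln T is μ + z_p·σ.
ln(4.97) = 1.603 and ln(72.5) = 4.284; z_{0.05} = -1.645, z_{0.75} = 0.6745.
σ = (4.284 − 1.603)/(0.6745 − (-1.645)) = 1.156.
μ = 1.603 − (-1.645)·1.156 = 3.504.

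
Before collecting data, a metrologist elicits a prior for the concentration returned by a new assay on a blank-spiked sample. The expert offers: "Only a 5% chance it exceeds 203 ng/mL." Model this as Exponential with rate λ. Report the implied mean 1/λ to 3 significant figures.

mean ≈ 67.8 ng/mL

P(T > 203.0) = e^(−λ·203.0) = 0.05, so λ = −ln(0.05)/203.0 = 0.0148.
Mean = 1/λ = 67.8 ng/mL.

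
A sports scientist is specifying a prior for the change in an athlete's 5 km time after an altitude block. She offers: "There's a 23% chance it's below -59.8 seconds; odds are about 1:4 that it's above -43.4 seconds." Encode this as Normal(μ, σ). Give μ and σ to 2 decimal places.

μ = -52.13, σ = 10.38

For Normal(μ,σ), the p-quantile is μ + z_p·σ. Here z_{0.23} = -0.7388, z_{0.8} = 0.8416.
So -59.8 = μ − 0.7388σ and -43.4 = μ + 0.8416σ.
Subtracting: σ = (-43.4 − -59.8)/(0.8416 − (-0.7388)) = 10.38.
Then μ = -59.8 − (-0.7388)·10.38 = -52.13.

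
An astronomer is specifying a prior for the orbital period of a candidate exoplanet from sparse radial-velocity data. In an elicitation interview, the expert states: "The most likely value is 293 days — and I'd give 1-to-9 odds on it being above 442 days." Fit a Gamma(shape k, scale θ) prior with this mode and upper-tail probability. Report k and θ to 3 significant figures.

Gamma(k,θ) with k>1 has mode (k−1)θ, so θ = 293/(k−1).
Need P(X < 442) = 0.9 with θ tied to k this way. Start at k = 2, θ = 293: P(X<442) ≈ 0.445.
Too low — raise k to concentrate. Iterating converges to k ≈ 12.
Then θ = 293/(12−1) ≈ 26.6.

k ≈ 12, θ ≈ 26.6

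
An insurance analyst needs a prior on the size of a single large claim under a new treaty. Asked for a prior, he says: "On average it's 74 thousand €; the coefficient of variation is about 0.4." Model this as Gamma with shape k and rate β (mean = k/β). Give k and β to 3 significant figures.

For Gamma(k, rate β): mean = k/β, variance = k/β², so CV = 1/√k.
CV = 0.4, hence k = 1/CV² = 6.25.
Then β = k/mean = 6.25/74 = 0.0845.

k ≈ 6.25, β ≈ 0.0845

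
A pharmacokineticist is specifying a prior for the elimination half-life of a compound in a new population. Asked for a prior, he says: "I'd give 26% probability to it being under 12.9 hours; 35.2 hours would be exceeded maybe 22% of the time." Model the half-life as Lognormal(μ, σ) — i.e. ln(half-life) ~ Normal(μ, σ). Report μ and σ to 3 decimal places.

μ ≈ 3.013, σ ≈ 0.709

If T ~ Lognormal(μ,σ) then ln T ~ Normal(μ,σ), so the p-quantile of ln T is μ + z_p·σ.
ln(12.9) = 2.557 and ln(35.2) = 3.561; z_{0.26} = -0.6433, z_{0.78} = 0.7722.
σ = (3.561 − 2.557)/(0.7722 − (-0.6433)) = 0.709.
μ = 2.557 − (-0.6433)·0.709 = 3.013.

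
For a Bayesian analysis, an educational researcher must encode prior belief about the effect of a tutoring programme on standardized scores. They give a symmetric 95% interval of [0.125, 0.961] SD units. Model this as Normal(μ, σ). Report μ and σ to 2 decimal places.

A symmetric 95% interval runs μ ± z·σ with z = 1.96.
Half-width = 0.418, so σ = 0.418/1.96 = 0.21.
μ is the interval midpoint, 0.54.

μ = 0.54, σ = 0.21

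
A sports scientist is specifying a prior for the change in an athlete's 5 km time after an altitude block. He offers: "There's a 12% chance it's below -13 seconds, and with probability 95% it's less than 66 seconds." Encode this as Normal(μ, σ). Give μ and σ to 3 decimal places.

μ = 19.918, σ = 28.016

For Normal(μ,σ), the p-quantile is μ + z_p·σ. Here z_{0.12} = -1.175, z_{0.95} = 1.645.
So -13 = μ − 1.175σ and 66 = μ + 1.645σ.
Subtracting: σ = (66 − -13)/(1.645 − (-1.175)) = 28.016.
Then μ = -13 − (-1.175)·28.016 = 19.918.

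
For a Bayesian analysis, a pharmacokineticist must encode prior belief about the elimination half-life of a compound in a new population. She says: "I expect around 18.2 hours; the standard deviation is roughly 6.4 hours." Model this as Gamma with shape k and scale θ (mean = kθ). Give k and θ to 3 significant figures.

For Gamma(k, scale θ): mean = kθ, variance = kθ², so CV = 1/√k.
CV = SD/mean = 6.4/18.2 = 0.3516, hence k = 1/CV² = 8.09.
Then θ = mean/k = 18.2/8.09 = 2.25.

k ≈ 8.09, θ ≈ 2.25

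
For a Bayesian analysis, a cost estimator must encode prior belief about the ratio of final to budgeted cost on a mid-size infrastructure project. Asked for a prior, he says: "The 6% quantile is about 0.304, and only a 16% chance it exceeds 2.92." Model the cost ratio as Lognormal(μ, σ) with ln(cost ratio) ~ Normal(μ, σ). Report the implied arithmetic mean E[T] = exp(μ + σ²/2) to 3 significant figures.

If T ~ Lognormal(μ,σ) then ln T ~ Normal(μ,σ), so the p-quantile of ln T is μ + z_p·σ.
ln(0.304) = -1.191 and ln(2.92) = 1.072; z_{0.06} = -1.555, z_{0.84} = 0.9945.
σ = (1.072 − -1.191)/(0.9945 − (-1.555)) = 0.887.
μ = -1.191 − (-1.555)·0.887 = 0.189.
E[T] = exp(μ + σ²/2) = exp(0.189 + 0.3938) = 1.79.

E[T] ≈ 1.79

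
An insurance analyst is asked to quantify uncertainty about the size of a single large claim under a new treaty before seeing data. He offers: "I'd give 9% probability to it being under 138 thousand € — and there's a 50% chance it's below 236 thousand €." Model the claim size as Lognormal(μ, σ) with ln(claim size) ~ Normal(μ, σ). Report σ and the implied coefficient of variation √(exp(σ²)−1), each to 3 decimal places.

σ ≈ 0.400, CV ≈ 0.417

If T ~ Lognormal(μ,σ) then ln T ~ Normal(μ,σ), so the p-quantile of ln T is μ + z_p·σ.
ln(138) = 4.927 and ln(236) = 5.464; z_{0.09} = -1.341, z_{0.5} = 0.
σ = (5.464 − 4.927)/(0 − (-1.341)) = 0.400.
μ = 4.927 − (-1.341)·0.400 = 5.464.
CV = √(exp(σ²)−1) = √(exp(0.1602)−1) = 0.417.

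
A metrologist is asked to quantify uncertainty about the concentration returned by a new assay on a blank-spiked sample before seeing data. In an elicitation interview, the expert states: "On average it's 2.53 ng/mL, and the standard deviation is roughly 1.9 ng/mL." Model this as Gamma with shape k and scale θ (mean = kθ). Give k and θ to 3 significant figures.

k ≈ 1.77, θ ≈ 1.43

For Gamma(k, scale θ): mean = kθ, variance = kθ², so CV = 1/√k.
CV = SD/mean = 1.9/2.53 = 0.751, hence k = 1/CV² = 1.77.
Then θ = mean/k = 2.53/1.77 = 1.43.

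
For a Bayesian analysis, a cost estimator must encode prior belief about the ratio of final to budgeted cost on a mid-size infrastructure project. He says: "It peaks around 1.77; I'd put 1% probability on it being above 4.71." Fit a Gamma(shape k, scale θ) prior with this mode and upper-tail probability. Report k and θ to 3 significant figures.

k ≈ 5.83, θ ≈ 0.366

Gamma(k,θ) with k>1 has mode (k−1)θ, so θ = 1.77/(k−1).
Need P(X < 4.71) = 0.99 with θ tied to k this way. Start at k = 2, θ = 1.77: P(X<4.71) ≈ 0.744.
Too low — raise k to concentrate. Iterating converges to k ≈ 5.83.
Then θ = 1.77/(5.83−1) ≈ 0.366.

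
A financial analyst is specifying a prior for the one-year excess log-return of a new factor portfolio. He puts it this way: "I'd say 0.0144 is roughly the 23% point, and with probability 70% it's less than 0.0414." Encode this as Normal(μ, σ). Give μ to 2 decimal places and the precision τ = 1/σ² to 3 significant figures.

The p-quantile of Normal(μ,σ) is μ + z_p·σ, with z_{0.23} = -0.7388 and z_{0.7} = 0.5244.
Eliminate σ: μ = (z₂·x₁ − z₁·x₂)/(z₂ − z₁) = (0.5244·0.0144 − (-0.7388)·0.0414)/1.263 = 0.03.
Then σ = (x₂ − x₁)/(z₂ − z₁) = (0.0414 − 0.0144)/1.263 = 0.02.
Precision τ = 1/σ² = 1/0.02137² = 2190.

μ = 0.03, τ = 2190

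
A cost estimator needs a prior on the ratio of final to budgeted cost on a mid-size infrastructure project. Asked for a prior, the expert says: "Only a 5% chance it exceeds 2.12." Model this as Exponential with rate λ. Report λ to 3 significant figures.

P(T > 2.12) = e^(−λ·2.12) = 0.05, so λ = −ln(0.05)/2.12 = 1.41.

λ ≈ 1.41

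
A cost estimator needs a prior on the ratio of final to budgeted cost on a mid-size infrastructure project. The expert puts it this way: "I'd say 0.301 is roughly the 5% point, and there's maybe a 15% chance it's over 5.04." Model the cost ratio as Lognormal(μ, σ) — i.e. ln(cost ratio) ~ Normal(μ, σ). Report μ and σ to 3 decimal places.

μ ≈ 0.528, σ ≈ 1.051

If T ~ Lognormal(μ,σ) then ln T ~ Normal(μ,σ), so the p-quantile of ln T is μ + z_p·σ.
ln(0.301) = -1.201 and ln(5.04) = 1.617; z_{0.05} = -1.645, z_{0.85} = 1.036.
σ = (1.617 − -1.201)/(1.036 − (-1.645)) = 1.051.
μ = -1.201 − (-1.645)·1.051 = 0.528.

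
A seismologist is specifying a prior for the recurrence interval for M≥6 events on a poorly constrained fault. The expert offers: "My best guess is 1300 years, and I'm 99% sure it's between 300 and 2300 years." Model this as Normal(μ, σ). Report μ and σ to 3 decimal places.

μ = 1300.000, σ = 388.224

A symmetric 99% interval runs μ ± z·σ with z = 2.576.
Half-width = 1000, so σ = 1000/2.576 = 388.224.
μ is the stated best guess, 1300.000.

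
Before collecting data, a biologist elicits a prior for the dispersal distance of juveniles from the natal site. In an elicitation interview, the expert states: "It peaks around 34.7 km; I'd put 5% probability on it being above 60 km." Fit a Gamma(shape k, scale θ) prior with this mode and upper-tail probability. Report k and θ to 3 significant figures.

Gamma(k,θ) with k>1 has mode (k−1)θ, so θ = 34.7/(k−1).
Need P(X < 60) = 0.95 with θ tied to k this way. Start at k = 2, θ = 34.7: P(X<60) ≈ 0.516.
Too low — raise k to concentrate. Iterating converges to k ≈ 10.3.
Then θ = 34.7/(10.3−1) ≈ 3.73.

k ≈ 10.3, θ ≈ 3.73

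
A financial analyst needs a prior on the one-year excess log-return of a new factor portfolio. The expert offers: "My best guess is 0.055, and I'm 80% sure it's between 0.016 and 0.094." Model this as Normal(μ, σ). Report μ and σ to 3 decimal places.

μ = 0.055, σ = 0.030

A symmetric 80% interval runs μ ± z·σ with z = 1.282.
Half-width = 0.039, so σ = 0.039/1.282 = 0.030.
μ is the stated best guess, 0.055.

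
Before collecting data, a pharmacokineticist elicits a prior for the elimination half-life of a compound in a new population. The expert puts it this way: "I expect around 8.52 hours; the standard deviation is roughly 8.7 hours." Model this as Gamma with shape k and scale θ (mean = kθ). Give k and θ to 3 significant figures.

k ≈ 0.959, θ ≈ 8.88

For Gamma(k, scale θ): mean = kθ, variance = kθ², so CV = 1/√k.
CV = SD/mean = 8.7/8.52 = 1.021, hence k = 1/CV² = 0.959.
Then θ = mean/k = 8.52/0.959 = 8.88.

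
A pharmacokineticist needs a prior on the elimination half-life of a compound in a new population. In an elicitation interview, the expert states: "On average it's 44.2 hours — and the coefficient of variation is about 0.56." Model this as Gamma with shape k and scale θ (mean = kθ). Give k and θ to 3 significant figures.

k ≈ 3.19, θ ≈ 13.9

For Gamma(k, scale θ): mean = kθ, variance = kθ², so CV = 1/√k.
CV = 0.56, hence k = 1/CV² = 3.19.
Then θ = mean/k = 44.2/3.19 = 13.9.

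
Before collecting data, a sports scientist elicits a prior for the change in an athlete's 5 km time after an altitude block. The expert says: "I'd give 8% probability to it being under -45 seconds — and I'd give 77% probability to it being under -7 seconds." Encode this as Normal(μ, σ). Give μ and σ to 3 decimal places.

The p-quantile of Normal(μ,σ) is μ + z_p·σ, with z_{0.08} = -1.405 and z_{0.77} = 0.7388.
Eliminate σ: μ = (z₂·x₁ − z₁·x₂)/(z₂ − z₁) = (0.7388·-45 − (-1.405)·-7)/2.144 = -20.096.
Then σ = (x₂ − x₁)/(z₂ − z₁) = (-7 − -45)/2.144 = 17.725.

μ = -20.096, σ = 17.725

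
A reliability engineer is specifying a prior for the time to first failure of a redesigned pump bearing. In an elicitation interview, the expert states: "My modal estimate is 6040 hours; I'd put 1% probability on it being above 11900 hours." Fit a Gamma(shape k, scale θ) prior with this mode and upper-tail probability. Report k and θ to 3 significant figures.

Gamma(k,θ) with k>1 has mode (k−1)θ, so θ = 6040/(k−1).
Need P(X < 11900) = 0.99 with θ tied to k this way. Start at k = 2, θ = 6040: P(X<11900) ≈ 0.586.
Too low — raise k to concentrate. Iterating converges to k ≈ 11.7.
Then θ = 6040/(11.7−1) ≈ 564.

k ≈ 11.7, θ ≈ 564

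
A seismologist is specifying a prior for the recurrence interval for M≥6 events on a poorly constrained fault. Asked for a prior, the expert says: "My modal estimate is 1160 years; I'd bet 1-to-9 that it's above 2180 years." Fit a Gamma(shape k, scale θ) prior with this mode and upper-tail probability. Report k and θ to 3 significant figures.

Gamma(k,θ) with k>1 has mode (k−1)θ, so θ = 1160/(k−1).
Need P(X < 2180) = 0.9 with θ tied to k this way. Start at k = 2, θ = 1160: P(X<2180) ≈ 0.560.
Too low — raise k to concentrate. Iterating converges to k ≈ 5.8.
Then θ = 1160/(5.8−1) ≈ 242.

k ≈ 5.8, θ ≈ 242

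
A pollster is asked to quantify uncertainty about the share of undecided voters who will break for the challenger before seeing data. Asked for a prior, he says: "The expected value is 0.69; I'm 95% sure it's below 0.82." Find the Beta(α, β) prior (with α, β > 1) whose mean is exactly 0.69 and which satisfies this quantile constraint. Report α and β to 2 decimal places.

With mean 0.69 fixed, write α = 0.69s, β = 0.31s where s = α+β.
Need P(θ < 0.82) = 0.95 under Beta(0.69s, 0.31s). Normal approximation: (q−m)/√(m(1−m)/s) ≈ z_{0.95} = 1.64, so s ≈ 0.69·0.31·(1.64)²/(0.82−0.69)² = 34.2.
At s = 34.2: P(θ<0.82) ≈ 0.962. Adjusting to match 0.95 gives s ≈ 29.60.
So α = 0.69·29.60 ≈ 20.42, β = 0.31·29.60 ≈ 9.18.

α ≈ 20.42, β ≈ 9.18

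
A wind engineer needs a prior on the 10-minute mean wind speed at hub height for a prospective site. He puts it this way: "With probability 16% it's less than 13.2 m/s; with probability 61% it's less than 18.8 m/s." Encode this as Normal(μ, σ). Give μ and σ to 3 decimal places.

The p-quantile of Normal(μ,σ) is μ + z_p·σ, with z_{0.16} = -0.9945 and z_{0.61} = 0.2793.
Eliminate σ: μ = (z₂·x₁ − z₁·x₂)/(z₂ − z₁) = (0.2793·13.2 − (-0.9945)·18.8)/1.274 = 17.572.
Then σ = (x₂ − x₁)/(z₂ − z₁) = (18.8 − 13.2)/1.274 = 4.396.

μ = 17.572, σ = 4.396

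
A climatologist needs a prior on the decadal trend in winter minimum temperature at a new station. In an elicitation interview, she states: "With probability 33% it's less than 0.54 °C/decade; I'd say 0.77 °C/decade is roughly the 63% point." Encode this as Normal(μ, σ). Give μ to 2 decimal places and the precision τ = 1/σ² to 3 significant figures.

μ = 0.67, τ = 11.3

The p-quantile of Normal(μ,σ) is μ + z_p·σ, with z_{0.33} = -0.4399 and z_{0.63} = 0.3319.
Eliminate σ: μ = (z₂·x₁ − z₁·x₂)/(z₂ − z₁) = (0.3319·0.54 − (-0.4399)·0.77)/0.7718 = 0.67.
Then σ = (x₂ − x₁)/(z₂ − z₁) = (0.77 − 0.54)/0.7718 = 0.30.
Precision τ = 1/σ² = 1/0.298² = 11.3.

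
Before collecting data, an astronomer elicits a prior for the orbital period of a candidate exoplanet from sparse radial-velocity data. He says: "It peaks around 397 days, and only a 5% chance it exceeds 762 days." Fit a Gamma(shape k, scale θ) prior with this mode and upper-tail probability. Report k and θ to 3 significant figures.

Gamma(k,θ) with k>1 has mode (k−1)θ, so θ = 397/(k−1).
Need P(X < 762) = 0.95 with θ tied to k this way. Start at k = 2, θ = 397: P(X<762) ≈ 0.572.
Too low — raise k to concentrate. Iterating converges to k ≈ 7.54.
Then θ = 397/(7.54−1) ≈ 60.7.

k ≈ 7.54, θ ≈ 60.7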